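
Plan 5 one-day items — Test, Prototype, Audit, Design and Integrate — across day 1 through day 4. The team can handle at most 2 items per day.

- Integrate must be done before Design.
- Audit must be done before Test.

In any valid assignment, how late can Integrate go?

Downstream work caps Integrate at day 3.
Integrate at day 3 is achievable: Prototype=day 1, Design=day 4, Audit=day 1, Test=day 2, Integrate=day 3.

day 3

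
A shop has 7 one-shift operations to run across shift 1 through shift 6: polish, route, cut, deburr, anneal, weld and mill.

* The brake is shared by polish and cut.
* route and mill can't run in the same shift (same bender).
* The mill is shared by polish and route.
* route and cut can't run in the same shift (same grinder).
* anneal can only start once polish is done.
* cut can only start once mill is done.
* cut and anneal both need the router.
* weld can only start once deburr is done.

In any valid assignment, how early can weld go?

shift 2

Precedence pushes weld to at least shift 2.
weld at shift 2 is achievable: deburr in shift 1; weld in shift 2; anneal in shift 3; mill in shift 1; polish in shift 1; route in shift 3; cut in shift 2.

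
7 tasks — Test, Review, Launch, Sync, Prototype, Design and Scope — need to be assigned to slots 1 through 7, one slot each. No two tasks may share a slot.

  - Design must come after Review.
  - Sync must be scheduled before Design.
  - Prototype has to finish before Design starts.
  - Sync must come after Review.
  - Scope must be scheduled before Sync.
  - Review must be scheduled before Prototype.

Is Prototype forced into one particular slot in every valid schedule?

Prototype can be 2 (e.g. Test in 6; Sync in 4; Prototype in 2; Design in 5; Scope in 3; Launch in 7; Review in 1) or 3 (e.g. Design in 5, Launch in 7, Test in 6, Review in 1, Sync in 4, Prototype in 3, Scope in 2).

No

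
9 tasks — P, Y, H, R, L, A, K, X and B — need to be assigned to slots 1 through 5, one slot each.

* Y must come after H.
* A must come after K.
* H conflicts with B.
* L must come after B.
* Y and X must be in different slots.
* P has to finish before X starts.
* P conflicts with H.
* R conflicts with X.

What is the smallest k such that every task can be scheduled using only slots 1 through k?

3

The precedence chain requires at least 2 distinct slots.
Could 2 slots be enough, i.e. nothing placed later than 2? No: Y must come after H (at 1 or later) → {2}; H must come before Y (at 2 or earlier) → {1}; X must come after P (at 1 or later) → {2}; P must come before X (at 2 or earlier) → {1}; H can't share with P (1) → nothing is left.
So 2 slots is not enough.
3 works (last occupied slot: 3): for example L in 2, X in 2, A in 2, B in 1, P in 1, R in 1, Y in 3, K in 1, H in 2.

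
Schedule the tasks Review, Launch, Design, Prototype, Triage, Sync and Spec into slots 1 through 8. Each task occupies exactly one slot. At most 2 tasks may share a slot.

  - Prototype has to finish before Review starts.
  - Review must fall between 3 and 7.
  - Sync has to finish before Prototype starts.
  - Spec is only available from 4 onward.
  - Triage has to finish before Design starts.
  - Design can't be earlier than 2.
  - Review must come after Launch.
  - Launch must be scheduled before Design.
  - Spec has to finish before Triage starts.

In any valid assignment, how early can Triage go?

5

Precedence pushes Triage to at least 5; downstream work caps Triage at 7.
Triage at 5 is achievable: Sync=1, Design=6, Triage=5, Spec=4, Launch=1, Prototype=2, Review=3.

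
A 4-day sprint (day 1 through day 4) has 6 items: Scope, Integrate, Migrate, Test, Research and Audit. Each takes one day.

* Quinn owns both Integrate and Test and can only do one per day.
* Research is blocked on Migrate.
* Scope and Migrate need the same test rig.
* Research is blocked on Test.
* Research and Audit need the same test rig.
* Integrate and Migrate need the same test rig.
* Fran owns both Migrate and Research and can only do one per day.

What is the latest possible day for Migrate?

Downstream work caps Migrate at day 3.
Migrate at day 3 is achievable: Research=day 4; Migrate=day 3; Scope=day 1; Test=day 1; Integrate=day 2; Audit=day 1.

day 3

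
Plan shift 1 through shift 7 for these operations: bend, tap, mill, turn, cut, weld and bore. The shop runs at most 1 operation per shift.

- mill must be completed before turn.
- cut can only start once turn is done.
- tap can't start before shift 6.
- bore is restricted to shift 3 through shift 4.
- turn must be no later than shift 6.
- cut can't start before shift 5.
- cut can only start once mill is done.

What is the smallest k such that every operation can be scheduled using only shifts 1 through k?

The precedence chain requires at least 3 distinct shifts.
With at most 1 per shift and 7 operations, at least 7 shifts are needed.
tap can't be placed before shift 6, so the schedule must run through at least shift 6.
7 works (last occupied shift: shift 7): for example weld=shift 7, tap=shift 6, turn=shift 2, cut=shift 5, mill=shift 1, bend=shift 4, bore=shift 3.

7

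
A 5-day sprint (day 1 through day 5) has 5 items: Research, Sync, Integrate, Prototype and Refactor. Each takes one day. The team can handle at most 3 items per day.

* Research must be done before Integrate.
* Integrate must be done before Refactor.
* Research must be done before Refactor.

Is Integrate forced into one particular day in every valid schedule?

Integrate can be day 2 (e.g. Research in day 1; Sync in day 1; Prototype in day 1; Integrate in day 2; Refactor in day 3) or day 3 (e.g. Integrate in day 3, Prototype in day 1, Sync in day 1, Refactor in day 4, Research in day 1).

No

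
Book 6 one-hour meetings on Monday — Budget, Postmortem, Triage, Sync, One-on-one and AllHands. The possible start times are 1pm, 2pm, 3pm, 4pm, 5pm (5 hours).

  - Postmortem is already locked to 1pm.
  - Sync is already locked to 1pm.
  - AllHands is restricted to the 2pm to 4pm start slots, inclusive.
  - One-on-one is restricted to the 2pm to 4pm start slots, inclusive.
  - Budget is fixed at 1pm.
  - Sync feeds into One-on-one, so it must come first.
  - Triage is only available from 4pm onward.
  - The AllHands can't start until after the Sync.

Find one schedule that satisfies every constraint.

AllHands -> 2pm; One-on-one -> 2pm; Sync -> 1pm; Budget -> 1pm; Triage -> 4pm; Postmortem -> 1pm

Checking: Sync(1pm) before One-on-one(2pm); Sync(1pm) before AllHands(2pm); AllHands=2pm in [2pm,4pm]; Triage=4pm in [4pm,5pm]; Postmortem=1pm in [1pm,1pm]; Sync=1pm in [1pm,1pm]; Budget=1pm in [1pm,1pm]; One-on-one=2pm in [2pm,4pm].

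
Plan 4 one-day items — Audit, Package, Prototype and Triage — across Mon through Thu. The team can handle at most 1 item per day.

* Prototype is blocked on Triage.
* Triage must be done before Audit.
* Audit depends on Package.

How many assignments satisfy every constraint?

5

Splitting on Audit: it can be Wed (2), Thu (3). Listing each branch's schedules as (Package, Prototype, Triage):
Audit=Wed: (Mon,Thu,Tue) (Tue,Thu,Mon) — 2.
Audit=Thu: (Mon,Wed,Tue) (Tue,Wed,Mon) (Wed,Tue,Mon) — 3.
Summing: 2 + 3 = 5.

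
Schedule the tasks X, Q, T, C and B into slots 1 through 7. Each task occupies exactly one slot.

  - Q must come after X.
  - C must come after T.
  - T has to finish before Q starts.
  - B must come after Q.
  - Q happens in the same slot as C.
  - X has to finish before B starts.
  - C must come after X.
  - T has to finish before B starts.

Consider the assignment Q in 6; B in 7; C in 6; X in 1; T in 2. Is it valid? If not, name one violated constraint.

Q must come after X — holds.
T has to finish before B starts — holds.
C must come after T — holds.
T has to finish before Q starts — holds.
X has to finish before B starts — holds.
C must come after X — holds.
B must come after Q — holds.
Q happens in the same slot as C — holds.

Yes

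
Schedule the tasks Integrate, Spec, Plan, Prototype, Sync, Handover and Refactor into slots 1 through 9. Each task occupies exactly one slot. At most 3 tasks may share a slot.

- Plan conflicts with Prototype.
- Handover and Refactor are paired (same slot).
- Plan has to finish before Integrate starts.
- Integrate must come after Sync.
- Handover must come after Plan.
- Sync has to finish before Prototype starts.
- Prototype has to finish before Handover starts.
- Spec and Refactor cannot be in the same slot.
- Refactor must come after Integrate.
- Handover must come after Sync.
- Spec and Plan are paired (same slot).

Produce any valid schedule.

Integrate=2; Sync=1; Refactor=3; Prototype=2; Plan=1; Handover=3; Spec=1

Checking: Sync(1) before Integrate(2); Integrate(2) before Refactor(3); Plan(1) before Handover(3); Sync(1) before Handover(3); Prototype(2) before Handover(3); Sync(1) before Prototype(2); Plan(1) before Integrate(2); Spec(1) != Refactor(3); Plan(1) != Prototype(2); Handover = Refactor = 3; Spec = Plan = 1; max 3 per slot (cap 3).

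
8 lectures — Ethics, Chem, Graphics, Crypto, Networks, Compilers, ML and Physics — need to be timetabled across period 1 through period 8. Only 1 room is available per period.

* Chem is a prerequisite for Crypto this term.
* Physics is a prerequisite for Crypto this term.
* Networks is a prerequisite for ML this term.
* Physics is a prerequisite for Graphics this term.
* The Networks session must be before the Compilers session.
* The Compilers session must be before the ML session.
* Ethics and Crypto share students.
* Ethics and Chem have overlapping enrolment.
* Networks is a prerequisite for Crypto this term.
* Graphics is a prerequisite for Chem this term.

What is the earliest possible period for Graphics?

Precedence pushes Graphics to at least period 2; downstream work caps Graphics at period 6.
Graphics at period 2 is achievable: Crypto=period 5; Chem=period 4; Ethics=period 8; Physics=period 1; Networks=period 3; Graphics=period 2; Compilers=period 6; ML=period 7.

period 2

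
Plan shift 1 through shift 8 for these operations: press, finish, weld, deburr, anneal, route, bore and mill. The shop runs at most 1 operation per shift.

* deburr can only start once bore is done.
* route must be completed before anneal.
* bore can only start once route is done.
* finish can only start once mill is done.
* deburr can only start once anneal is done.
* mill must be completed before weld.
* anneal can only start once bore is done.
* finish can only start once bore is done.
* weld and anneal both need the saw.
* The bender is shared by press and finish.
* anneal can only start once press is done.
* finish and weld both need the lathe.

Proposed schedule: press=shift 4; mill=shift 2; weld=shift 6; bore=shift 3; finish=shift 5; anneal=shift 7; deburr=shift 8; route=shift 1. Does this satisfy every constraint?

finish can only start once bore is done — holds.
finish can only start once mill is done — holds.
deburr can only start once anneal is done — holds.
deburr can only start once bore is done — holds.
anneal can only start once press is done — holds.
mill must be completed before weld — holds.
route must be completed before anneal — holds.
finish and weld both need the lathe — holds.
anneal can only start once bore is done — holds.
The bender is shared by press and finish — holds.
The shop runs at most 1 operation per shift — holds.
weld and anneal both need the saw — holds.
bore can only start once route is done — holds.

Yes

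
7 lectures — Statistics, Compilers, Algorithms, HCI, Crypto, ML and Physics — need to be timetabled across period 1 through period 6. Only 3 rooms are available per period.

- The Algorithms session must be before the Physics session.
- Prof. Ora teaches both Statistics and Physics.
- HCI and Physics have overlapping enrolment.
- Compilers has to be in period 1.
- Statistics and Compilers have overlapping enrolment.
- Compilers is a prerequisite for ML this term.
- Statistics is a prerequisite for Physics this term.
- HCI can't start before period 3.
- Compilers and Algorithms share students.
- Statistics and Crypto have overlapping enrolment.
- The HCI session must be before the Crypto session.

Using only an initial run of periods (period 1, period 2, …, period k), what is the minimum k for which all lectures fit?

The precedence chain requires at least 2 distinct periods.
With at most 3 per period and 7 lectures, at least 3 periods are needed.
Propagating the time windows through the other constraints, Crypto can't land before period 4, so the schedule must run through at least period 4.
4 works (last occupied period: period 4): for example ML -> period 2; HCI -> period 3; Algorithms -> period 2; Crypto -> period 4; Compilers -> period 1; Physics -> period 4; Statistics -> period 2.

4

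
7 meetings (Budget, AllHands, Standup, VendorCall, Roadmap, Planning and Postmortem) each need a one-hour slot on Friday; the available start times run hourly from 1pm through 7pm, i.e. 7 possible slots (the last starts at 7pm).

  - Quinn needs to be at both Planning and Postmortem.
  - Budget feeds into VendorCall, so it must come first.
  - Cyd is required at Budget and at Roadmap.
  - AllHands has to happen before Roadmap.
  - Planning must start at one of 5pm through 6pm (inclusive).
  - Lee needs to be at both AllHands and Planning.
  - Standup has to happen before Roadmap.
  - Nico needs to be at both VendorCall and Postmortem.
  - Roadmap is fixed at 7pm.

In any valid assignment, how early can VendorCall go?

Precedence pushes VendorCall to at least 2pm.
VendorCall at 2pm is achievable: Roadmap in 7pm, Postmortem in 1pm, VendorCall in 2pm, AllHands in 1pm, Budget in 1pm, Planning in 5pm, Standup in 1pm.

2pm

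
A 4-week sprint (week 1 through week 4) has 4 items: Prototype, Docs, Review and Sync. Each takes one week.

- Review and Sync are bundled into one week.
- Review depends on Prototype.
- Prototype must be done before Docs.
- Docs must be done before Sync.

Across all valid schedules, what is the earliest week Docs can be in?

week 2

Precedence pushes Docs to at least week 2; downstream work caps Docs at week 3.
Docs at week 2 is achievable: Review=week 3, Docs=week 2, Prototype=week 1, Sync=week 3.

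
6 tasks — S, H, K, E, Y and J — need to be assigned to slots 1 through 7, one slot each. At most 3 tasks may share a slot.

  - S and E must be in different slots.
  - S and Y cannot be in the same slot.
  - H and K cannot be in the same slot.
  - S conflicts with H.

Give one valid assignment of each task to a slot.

J in 1, H in 2, E in 2, S in 1, Y in 2, K in 1

Checking: S(1) != H(2); H(2) != K(1); S(1) != E(2); S(1) != Y(2); max 3 per slot (cap 3).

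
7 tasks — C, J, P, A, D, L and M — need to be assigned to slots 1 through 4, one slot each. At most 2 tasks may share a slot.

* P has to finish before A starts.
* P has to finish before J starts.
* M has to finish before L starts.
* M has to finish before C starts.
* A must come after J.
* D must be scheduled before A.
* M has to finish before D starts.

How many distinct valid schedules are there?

27

Splitting on C: it can be 2 (7), 3 (9), 4 (11). Listing each branch's schedules as (J, P, A, D, L, M):
C=2: (2,1,4,3,3,1) (2,1,4,3,4,1) (3,1,4,2,3,1) (3,1,4,2,4,1) (3,1,4,3,2,1) (3,1,4,3,4,1) (3,2,4,3,4,1) — 7.
C=3: (2,1,3,2,4,1) (2,1,4,2,3,1) (2,1,4,2,4,1) (2,1,4,3,2,1) (2,1,4,3,4,1) (2,1,4,3,4,2) (3,1,4,2,2,1) (3,1,4,2,4,1) (3,2,4,2,4,1) — 9.
C=4: (2,1,3,2,3,1) (2,1,3,2,4,1) (2,1,4,2,3,1) (2,1,4,3,2,1) (2,1,4,3,3,1) (2,1,4,3,3,2) (3,1,4,2,2,1) (3,1,4,2,3,1) (3,1,4,3,2,1) (3,2,4,2,3,1) (3,2,4,3,2,1) — 11.
Summing: 7 + 9 + 11 = 27.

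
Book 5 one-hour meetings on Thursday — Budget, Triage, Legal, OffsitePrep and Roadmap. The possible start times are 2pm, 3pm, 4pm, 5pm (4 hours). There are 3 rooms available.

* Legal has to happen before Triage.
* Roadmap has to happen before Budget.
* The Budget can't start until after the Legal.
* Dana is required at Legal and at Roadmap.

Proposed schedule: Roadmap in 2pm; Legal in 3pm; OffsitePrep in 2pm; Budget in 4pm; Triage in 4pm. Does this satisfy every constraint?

Dana is required at Legal and at Roadmap — holds.
Roadmap has to happen before Budget — holds.
There are 3 rooms available — holds.
The Budget can't start until after the Legal — holds.
Legal has to happen before Triage — holds.

Valid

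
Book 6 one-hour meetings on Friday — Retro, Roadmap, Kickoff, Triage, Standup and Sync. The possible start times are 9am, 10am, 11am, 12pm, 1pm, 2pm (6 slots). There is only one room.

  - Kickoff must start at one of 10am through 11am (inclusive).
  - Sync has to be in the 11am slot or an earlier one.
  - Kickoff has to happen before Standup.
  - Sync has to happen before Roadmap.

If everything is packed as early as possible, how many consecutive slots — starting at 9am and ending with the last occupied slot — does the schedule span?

The precedence chain requires at least 2 distinct slots.
With at most 1 per slot and 6 meetings, at least 6 slots are needed.
Propagating the time windows through the other constraints, Standup can't land before 11am — that is slot 3 counting from 9am — so the schedule must run through at least 3 slots.
6 works (last occupied slot: 2pm): for example Roadmap=11am, Retro=1pm, Kickoff=10am, Triage=2pm, Sync=9am, Standup=12pm.

6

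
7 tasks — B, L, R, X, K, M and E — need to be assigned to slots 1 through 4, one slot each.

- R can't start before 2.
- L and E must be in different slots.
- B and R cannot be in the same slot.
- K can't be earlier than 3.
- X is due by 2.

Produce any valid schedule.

L -> 1; M -> 1; K -> 3; R -> 2; B -> 1; E -> 2; X -> 1

Checking: B(1) != R(2); L(1) != E(2); K=3 in [3,4]; R=2 in [2,4]; X=1 in [1,2].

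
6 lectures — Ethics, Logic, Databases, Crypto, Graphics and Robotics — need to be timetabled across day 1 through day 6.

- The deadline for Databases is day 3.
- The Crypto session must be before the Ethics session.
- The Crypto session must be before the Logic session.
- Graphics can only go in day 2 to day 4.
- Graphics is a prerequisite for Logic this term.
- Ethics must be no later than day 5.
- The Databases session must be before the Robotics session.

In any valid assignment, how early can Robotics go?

Precedence pushes Robotics to at least day 2.
Robotics at day 2 is achievable: Robotics=day 2, Crypto=day 1, Databases=day 1, Graphics=day 2, Logic=day 3, Ethics=day 2.

day 2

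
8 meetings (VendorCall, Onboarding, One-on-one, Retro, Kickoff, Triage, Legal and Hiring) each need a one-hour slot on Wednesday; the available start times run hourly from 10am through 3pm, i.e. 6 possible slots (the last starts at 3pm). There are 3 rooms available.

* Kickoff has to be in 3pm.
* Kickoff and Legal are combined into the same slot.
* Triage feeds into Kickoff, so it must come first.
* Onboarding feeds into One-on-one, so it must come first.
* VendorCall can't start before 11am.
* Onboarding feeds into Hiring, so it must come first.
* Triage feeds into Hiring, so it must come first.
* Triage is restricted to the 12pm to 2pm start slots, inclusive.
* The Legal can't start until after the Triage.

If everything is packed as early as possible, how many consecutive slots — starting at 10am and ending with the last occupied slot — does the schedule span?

6 slots

The precedence chain requires at least 2 distinct slots.
With at most 3 per slot and 8 meetings, at least 3 slots are needed.
Kickoff can't be placed before 3pm — that is slot 6 counting from 10am — so the schedule must run through at least 6 slots.
6 works (last occupied slot: 3pm): for example One-on-one=11am; Hiring=1pm; Triage=12pm; Legal=3pm; VendorCall=11am; Onboarding=10am; Kickoff=3pm; Retro=10am.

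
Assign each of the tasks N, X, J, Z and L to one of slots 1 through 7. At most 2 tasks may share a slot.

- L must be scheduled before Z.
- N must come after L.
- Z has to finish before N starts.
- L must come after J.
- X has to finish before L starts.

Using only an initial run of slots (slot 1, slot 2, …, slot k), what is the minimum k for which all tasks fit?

The precedence chain requires at least 4 distinct slots.
With at most 2 per slot and 5 tasks, at least 3 slots are needed.
4 works (last occupied slot: 4): for example X=1; J=1; L=2; Z=3; N=4.

4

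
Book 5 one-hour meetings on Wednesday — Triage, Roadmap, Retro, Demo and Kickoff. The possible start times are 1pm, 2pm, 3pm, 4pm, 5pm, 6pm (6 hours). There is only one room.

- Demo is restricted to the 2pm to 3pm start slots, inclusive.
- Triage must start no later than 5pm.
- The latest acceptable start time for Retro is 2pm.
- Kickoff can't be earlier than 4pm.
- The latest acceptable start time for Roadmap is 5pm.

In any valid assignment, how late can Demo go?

3pm

Demo is available from 2pm; Demo's own window allows nothing later than 3pm.
Demo at 3pm is achievable: Kickoff in 4pm; Triage in 2pm; Retro in 1pm; Roadmap in 5pm; Demo in 3pm.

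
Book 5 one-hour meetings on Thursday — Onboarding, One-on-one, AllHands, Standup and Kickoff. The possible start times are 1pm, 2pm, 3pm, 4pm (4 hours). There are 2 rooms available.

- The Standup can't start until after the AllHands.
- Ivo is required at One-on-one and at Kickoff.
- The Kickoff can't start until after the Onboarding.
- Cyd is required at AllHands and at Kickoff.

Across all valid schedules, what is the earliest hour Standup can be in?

Precedence pushes Standup to at least 2pm.
Standup at 2pm is achievable: Standup=2pm; Kickoff=2pm; AllHands=1pm; Onboarding=1pm; One-on-one=3pm.

2pm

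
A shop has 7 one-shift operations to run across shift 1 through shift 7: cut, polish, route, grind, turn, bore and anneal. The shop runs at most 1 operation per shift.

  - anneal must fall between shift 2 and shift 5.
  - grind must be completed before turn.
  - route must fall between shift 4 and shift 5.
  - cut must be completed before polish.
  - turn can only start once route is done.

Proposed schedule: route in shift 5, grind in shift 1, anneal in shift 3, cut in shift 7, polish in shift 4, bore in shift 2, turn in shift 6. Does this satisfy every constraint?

Invalid. cut must be completed before polish.

route must fall between shift 4 and shift 5 — holds.
The shop runs at most 1 operation per shift — holds.
cut must be completed before polish — violated.
anneal must fall between shift 2 and shift 5 — holds.
grind must be completed before turn — holds.
turn can only start once route is done — holds.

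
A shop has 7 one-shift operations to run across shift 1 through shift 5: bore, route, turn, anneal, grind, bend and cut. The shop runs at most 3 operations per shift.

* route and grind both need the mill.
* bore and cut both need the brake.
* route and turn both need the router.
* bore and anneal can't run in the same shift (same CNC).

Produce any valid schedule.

bend -> shift 1, turn -> shift 2, bore -> shift 1, cut -> shift 3, grind -> shift 2, route -> shift 1, anneal -> shift 2

Checking: bore(shift 1) != anneal(shift 2); bore(shift 1) != cut(shift 3); route(shift 1) != turn(shift 2); route(shift 1) != grind(shift 2); max 3 per shift (cap 3).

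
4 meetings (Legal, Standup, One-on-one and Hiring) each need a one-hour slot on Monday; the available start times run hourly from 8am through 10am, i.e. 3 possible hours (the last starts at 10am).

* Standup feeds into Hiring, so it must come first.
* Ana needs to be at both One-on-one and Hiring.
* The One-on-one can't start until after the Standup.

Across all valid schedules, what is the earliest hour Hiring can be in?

Precedence pushes Hiring to at least 9am.
Hiring at 9am is achievable: Legal -> 8am; Standup -> 8am; One-on-one -> 10am; Hiring -> 9am.

9am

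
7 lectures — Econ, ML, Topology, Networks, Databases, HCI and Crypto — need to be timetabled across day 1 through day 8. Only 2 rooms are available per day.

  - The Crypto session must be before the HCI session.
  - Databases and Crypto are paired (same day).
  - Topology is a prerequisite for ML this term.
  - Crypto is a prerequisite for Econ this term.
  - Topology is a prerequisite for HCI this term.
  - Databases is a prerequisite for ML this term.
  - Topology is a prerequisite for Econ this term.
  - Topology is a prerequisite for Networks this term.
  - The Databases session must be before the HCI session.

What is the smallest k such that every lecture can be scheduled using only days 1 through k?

4 days

The precedence chain requires at least 2 distinct days.
With at most 2 per day and 7 lectures, at least 4 days are needed.
4 works (last occupied day: day 4): for example Econ -> day 3; HCI -> day 3; ML -> day 4; Databases -> day 2; Networks -> day 4; Crypto -> day 2; Topology -> day 1.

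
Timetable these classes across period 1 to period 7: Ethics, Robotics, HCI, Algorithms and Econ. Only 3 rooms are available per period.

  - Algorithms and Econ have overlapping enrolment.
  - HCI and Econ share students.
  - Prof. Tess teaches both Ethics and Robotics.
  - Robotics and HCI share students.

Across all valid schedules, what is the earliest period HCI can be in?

period 1

HCI at period 1 is achievable: Robotics in period 2, HCI in period 1, Econ in period 2, Algorithms in period 1, Ethics in period 1.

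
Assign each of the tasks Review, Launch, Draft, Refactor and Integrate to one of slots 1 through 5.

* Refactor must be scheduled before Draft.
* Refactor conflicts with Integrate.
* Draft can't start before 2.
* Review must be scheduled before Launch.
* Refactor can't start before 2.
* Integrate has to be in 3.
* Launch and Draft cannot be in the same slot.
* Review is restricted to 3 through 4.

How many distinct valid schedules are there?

7

Splitting on Review: it can be 3 (5), 4 (2). Listing each branch's schedules as (Launch, Draft, Refactor, Integrate):
Review=3: (4,3,2,3) (4,5,2,3) (4,5,4,3) (5,3,2,3) (5,4,2,3) — 5.
Review=4: (5,3,2,3) (5,4,2,3) — 2.
Summing: 5 + 2 = 7.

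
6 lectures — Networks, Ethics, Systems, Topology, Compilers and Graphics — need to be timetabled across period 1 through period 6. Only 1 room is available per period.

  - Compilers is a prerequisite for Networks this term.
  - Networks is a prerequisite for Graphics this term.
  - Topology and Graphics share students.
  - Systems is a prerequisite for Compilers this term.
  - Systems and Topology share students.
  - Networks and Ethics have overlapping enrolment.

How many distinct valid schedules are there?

30

Splitting on Networks: it can be period 3 (6), period 4 (12), period 5 (12). Listing each branch's schedules as (Ethics, Systems, Topology, Compilers, Graphics) by period number:
Networks=period 3: (4,1,5,2,6) (4,1,6,2,5) (5,1,4,2,6) (5,1,6,2,4) (6,1,4,2,5) (6,1,5,2,4) — 6.
Networks=period 4: (1,2,5,3,6) (1,2,6,3,5) (2,1,5,3,6) (2,1,6,3,5) (3,1,5,2,6) (3,1,6,2,5) (5,1,2,3,6) (5,1,3,2,6) (5,2,1,3,6) (6,1,2,3,5) (6,1,3,2,5) (6,2,1,3,5) — 12.
Networks=period 5: (1,2,3,4,6) (1,2,4,3,6) (1,3,2,4,6) (2,1,3,4,6) (2,1,4,3,6) (2,3,1,4,6) (3,1,2,4,6) (3,1,4,2,6) (3,2,1,4,6) (4,1,2,3,6) (4,1,3,2,6) (4,2,1,3,6) — 12.
Summing: 6 + 12 + 12 = 30.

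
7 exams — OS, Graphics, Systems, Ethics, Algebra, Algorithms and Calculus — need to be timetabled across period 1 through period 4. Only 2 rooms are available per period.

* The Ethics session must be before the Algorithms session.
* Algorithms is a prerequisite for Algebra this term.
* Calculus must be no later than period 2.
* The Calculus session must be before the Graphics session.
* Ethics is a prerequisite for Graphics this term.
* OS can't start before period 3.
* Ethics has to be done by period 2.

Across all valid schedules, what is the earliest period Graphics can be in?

Precedence pushes Graphics to at least period 2.
Graphics at period 2 is achievable: Algebra=period 3; OS=period 3; Systems=period 4; Calculus=period 1; Graphics=period 2; Ethics=period 1; Algorithms=period 2.

period 2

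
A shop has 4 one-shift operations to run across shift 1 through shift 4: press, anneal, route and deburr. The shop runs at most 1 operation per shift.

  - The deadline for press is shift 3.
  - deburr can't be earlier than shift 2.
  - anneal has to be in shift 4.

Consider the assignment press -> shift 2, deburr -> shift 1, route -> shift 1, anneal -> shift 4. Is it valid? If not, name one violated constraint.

anneal has to be in shift 4 — holds.
The shop runs at most 1 operation per shift — violated.
The deadline for press is shift 3 — holds.
deburr can't be earlier than shift 2 — violated.

Invalid. deburr can't be earlier than shift 2.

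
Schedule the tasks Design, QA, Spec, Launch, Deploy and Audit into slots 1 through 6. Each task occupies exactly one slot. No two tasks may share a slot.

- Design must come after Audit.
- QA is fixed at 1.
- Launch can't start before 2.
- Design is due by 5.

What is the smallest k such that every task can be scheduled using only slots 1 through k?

6 slots

The precedence chain requires at least 2 distinct slots.
With at most 1 per slot and 6 tasks, at least 6 slots are needed.
6 works (last occupied slot: 6): for example Deploy -> 6; Audit -> 2; Launch -> 4; QA -> 1; Design -> 3; Spec -> 5.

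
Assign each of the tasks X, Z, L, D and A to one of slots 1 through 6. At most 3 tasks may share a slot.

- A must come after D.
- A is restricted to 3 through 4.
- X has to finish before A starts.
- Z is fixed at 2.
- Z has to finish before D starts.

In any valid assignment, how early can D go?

Precedence pushes D to at least 3; downstream work caps D at 3.
D at 3 is achievable: D -> 3, L -> 1, X -> 1, Z -> 2, A -> 4.

3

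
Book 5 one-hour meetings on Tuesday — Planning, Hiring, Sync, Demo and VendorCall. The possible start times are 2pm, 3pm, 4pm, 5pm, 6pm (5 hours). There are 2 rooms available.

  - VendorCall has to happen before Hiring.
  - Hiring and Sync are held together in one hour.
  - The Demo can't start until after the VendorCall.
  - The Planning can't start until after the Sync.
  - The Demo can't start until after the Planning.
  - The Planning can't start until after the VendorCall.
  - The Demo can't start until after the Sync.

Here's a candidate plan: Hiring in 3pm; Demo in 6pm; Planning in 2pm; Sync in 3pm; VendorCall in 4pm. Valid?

The Demo can't start until after the Planning — holds.
VendorCall has to happen before Hiring — violated.
Hiring and Sync are held together in one hour — holds.
The Demo can't start until after the VendorCall — holds.
The Planning can't start until after the Sync — violated.
The Planning can't start until after the VendorCall — violated.
The Demo can't start until after the Sync — holds.
There are 2 rooms available — holds.

No — it violates: The Planning can't start until after the VendorCall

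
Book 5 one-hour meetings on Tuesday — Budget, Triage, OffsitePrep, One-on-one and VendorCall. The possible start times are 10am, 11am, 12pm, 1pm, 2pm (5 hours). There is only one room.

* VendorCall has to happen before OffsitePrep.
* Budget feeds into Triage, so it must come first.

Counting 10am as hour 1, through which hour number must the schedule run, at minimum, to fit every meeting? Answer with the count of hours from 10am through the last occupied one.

The precedence chain requires at least 2 distinct hours.
With at most 1 per hour and 5 meetings, at least 5 hours are needed.
5 works (last occupied hour: 2pm): for example One-on-one -> 2pm, VendorCall -> 12pm, Budget -> 10am, OffsitePrep -> 1pm, Triage -> 11am.

5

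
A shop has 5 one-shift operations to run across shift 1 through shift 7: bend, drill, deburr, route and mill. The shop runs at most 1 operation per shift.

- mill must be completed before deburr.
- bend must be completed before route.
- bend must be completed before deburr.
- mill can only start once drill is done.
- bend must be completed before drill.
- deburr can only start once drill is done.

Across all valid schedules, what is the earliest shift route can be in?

shift 2

Precedence pushes route to at least shift 2.
route at shift 2 is achievable: deburr -> shift 5, route -> shift 2, drill -> shift 3, mill -> shift 4, bend -> shift 1.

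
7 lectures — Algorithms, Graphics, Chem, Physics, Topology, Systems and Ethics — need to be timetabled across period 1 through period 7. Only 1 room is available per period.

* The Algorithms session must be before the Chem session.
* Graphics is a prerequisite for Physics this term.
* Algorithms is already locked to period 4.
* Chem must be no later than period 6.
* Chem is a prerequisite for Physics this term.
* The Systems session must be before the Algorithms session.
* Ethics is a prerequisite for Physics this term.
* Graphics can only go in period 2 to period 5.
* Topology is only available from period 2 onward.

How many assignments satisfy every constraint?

Splitting on Graphics: it can be period 2 (8), period 3 (8), period 5 (4). Listing each branch's schedules as (Algorithms, Chem, Physics, Topology, Systems, Ethics) by period number:
Graphics=period 2: (4,5,6,7,1,3) (4,5,6,7,3,1) (4,5,7,3,1,6) (4,5,7,6,1,3) (4,5,7,6,3,1) (4,6,7,3,1,5) (4,6,7,5,1,3) (4,6,7,5,3,1) — 8.
Graphics=period 3: (4,5,6,7,1,2) (4,5,6,7,2,1) (4,5,7,2,1,6) (4,5,7,6,1,2) (4,5,7,6,2,1) (4,6,7,2,1,5) (4,6,7,5,1,2) (4,6,7,5,2,1) — 8.
Graphics=period 5: (4,6,7,2,1,3) (4,6,7,2,3,1) (4,6,7,3,1,2) (4,6,7,3,2,1) — 4.
Summing: 8 + 8 + 4 = 20.

20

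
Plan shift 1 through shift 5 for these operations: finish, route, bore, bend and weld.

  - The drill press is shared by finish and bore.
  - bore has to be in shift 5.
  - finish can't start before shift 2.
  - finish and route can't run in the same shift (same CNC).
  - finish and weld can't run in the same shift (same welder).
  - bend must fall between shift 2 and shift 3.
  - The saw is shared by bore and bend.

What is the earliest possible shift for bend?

shift 2

Bend is available from shift 2; bend's own window allows nothing later than shift 3.
bend at shift 2 is achievable: bend -> shift 2; bore -> shift 5; finish -> shift 2; route -> shift 1; weld -> shift 1.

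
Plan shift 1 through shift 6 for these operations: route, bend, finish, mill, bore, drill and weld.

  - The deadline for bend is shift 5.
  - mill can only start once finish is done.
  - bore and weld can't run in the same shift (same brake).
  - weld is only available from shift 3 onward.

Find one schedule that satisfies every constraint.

drill in shift 1, route in shift 1, bend in shift 1, mill in shift 2, finish in shift 1, bore in shift 1, weld in shift 3

Checking: finish(shift 1) before mill(shift 2); bore(shift 1) != weld(shift 3); weld=shift 3 in [shift 3,shift 6]; bend=shift 1 in [shift 1,shift 5].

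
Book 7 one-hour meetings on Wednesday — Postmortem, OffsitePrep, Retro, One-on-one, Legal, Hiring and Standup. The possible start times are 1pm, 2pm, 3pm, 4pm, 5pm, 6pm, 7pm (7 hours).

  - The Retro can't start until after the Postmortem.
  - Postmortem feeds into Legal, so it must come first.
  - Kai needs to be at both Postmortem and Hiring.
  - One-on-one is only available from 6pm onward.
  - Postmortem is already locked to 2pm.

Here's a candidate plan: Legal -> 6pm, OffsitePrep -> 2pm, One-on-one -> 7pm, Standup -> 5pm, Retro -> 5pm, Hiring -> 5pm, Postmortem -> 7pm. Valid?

No — it violates: Postmortem is already locked to 2pm

Postmortem is already locked to 2pm — violated.
Kai needs to be at both Postmortem and Hiring — holds.
The Retro can't start until after the Postmortem — violated.
One-on-one is only available from 6pm onward — holds.
Postmortem feeds into Legal, so it must come first — violated.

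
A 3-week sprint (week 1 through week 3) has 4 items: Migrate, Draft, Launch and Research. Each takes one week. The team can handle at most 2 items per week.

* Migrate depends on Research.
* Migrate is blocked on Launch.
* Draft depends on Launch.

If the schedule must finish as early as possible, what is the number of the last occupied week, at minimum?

The precedence chain requires at least 2 distinct weeks.
With at most 2 per week and 4 work items, at least 2 weeks are needed.
2 works (last occupied week: week 2): for example Migrate -> week 2; Research -> week 1; Launch -> week 1; Draft -> week 2.

2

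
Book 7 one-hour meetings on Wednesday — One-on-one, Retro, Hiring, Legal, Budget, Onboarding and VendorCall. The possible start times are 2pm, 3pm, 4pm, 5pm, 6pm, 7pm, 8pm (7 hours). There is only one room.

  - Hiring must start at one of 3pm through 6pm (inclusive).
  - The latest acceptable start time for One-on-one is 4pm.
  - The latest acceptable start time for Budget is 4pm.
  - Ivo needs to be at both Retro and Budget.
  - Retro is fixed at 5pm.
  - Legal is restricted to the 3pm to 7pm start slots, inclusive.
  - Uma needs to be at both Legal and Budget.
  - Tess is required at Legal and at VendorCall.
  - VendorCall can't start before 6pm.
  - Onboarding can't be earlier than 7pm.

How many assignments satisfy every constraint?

20

Splitting on One-on-one: it can be 2pm (10), 3pm (5), 4pm (5). Listing each branch's schedules as (Retro, Hiring, Legal, Budget, Onboarding, VendorCall):
One-on-one=2pm: (5pm,3pm,6pm,4pm,7pm,8pm) (5pm,3pm,6pm,4pm,8pm,7pm) (5pm,3pm,7pm,4pm,8pm,6pm) (5pm,4pm,6pm,3pm,7pm,8pm) (5pm,4pm,6pm,3pm,8pm,7pm) (5pm,4pm,7pm,3pm,8pm,6pm) (5pm,6pm,3pm,4pm,7pm,8pm) (5pm,6pm,3pm,4pm,8pm,7pm) (5pm,6pm,4pm,3pm,7pm,8pm) (5pm,6pm,4pm,3pm,8pm,7pm) — 10.
One-on-one=3pm: (5pm,4pm,6pm,2pm,7pm,8pm) (5pm,4pm,6pm,2pm,8pm,7pm) (5pm,4pm,7pm,2pm,8pm,6pm) (5pm,6pm,4pm,2pm,7pm,8pm) (5pm,6pm,4pm,2pm,8pm,7pm) — 5.
One-on-one=4pm: (5pm,3pm,6pm,2pm,7pm,8pm) (5pm,3pm,6pm,2pm,8pm,7pm) (5pm,3pm,7pm,2pm,8pm,6pm) (5pm,6pm,3pm,2pm,7pm,8pm) (5pm,6pm,3pm,2pm,8pm,7pm) — 5.
Summing: 10 + 5 + 5 = 20.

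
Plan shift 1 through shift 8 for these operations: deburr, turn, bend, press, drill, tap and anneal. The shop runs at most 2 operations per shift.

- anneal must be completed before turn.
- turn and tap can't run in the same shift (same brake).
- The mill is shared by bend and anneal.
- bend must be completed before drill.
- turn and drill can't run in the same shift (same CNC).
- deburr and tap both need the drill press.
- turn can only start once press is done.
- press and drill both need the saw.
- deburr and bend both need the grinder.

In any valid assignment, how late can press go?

Downstream work caps press at shift 7.
press at shift 7 is achievable: anneal -> shift 2, deburr -> shift 3, press -> shift 7, turn -> shift 8, drill -> shift 2, bend -> shift 1, tap -> shift 1.

shift 7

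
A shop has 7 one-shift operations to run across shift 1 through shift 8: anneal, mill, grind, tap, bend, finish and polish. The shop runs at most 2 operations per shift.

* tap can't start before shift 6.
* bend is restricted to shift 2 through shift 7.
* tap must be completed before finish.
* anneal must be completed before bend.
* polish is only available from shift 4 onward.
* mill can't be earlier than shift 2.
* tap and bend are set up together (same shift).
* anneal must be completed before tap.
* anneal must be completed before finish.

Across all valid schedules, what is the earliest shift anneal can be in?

Downstream work caps anneal at shift 6.
anneal at shift 1 is achievable: bend=shift 6; mill=shift 2; polish=shift 4; finish=shift 7; tap=shift 6; anneal=shift 1; grind=shift 1.

shift 1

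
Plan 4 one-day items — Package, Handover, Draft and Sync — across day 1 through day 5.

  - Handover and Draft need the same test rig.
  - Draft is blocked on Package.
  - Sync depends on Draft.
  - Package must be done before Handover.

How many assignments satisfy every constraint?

25

Splitting on Package: it can be day 1 (18), day 2 (6), day 3 (1). Listing each branch's schedules as (Handover, Draft, Sync) by day number:
Package=day 1: (2,3,4) (2,3,5) (2,4,5) (3,2,3) (3,2,4) (3,2,5) (3,4,5) (4,2,3) (4,2,4) (4,2,5) (4,3,4) (4,3,5) (5,2,3) (5,2,4) (5,2,5) (5,3,4) (5,3,5) (5,4,5) — 18.
Package=day 2: (3,4,5) (4,3,4) (4,3,5) (5,3,4) (5,3,5) (5,4,5) — 6.
Package=day 3: (5,4,5) — 1.
Summing: 18 + 6 + 1 = 25.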